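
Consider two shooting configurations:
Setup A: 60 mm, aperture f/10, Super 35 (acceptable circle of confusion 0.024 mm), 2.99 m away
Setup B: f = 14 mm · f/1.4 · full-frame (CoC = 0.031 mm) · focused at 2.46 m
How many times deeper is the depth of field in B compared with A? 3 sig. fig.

Setup A: H = 60²/(10×0.024) + 60 ≈ 15060.0 mm; DoF = Df − Dn = 3715.8 − 2501.4 ≈ 1214.4 mm.
Setup B: H = 14²/(1.4×0.031) + 14 ≈ 4530.1 mm; DoF = Df − Dn = 5366.7 − 1595.7 ≈ 3771.0 mm.
Ratio = 3771.0 / 1214.4 ≈ 3.11.

3.11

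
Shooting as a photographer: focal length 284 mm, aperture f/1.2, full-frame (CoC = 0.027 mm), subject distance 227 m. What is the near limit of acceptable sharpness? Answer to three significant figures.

Hyperfocal distance H = f²/(N·c) + f = 284²/(1.2 × 0.027) + 284 = 80656/0.0324 + 284 ≈ 2489666.7 mm ≈ 2490 m.
Near limit Dn = s·(H − f)/(H + s − 2f) = 227000 × (2489666.7 − 284) / (2489666.7 + 227000 − 2 × 284) = 227000 × 2489382.7 / 2716098.7 ≈ 208052 mm ≈ 208 m.

208 m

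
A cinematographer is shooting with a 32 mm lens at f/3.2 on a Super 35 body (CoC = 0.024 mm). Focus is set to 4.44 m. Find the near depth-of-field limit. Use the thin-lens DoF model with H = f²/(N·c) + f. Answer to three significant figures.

3.34 m

Hyperfocal distance H = f²/(N·c) + f = 32²/(3.2 × 0.024) + 32 = 1024/0.0768 + 32 ≈ 13365.3 mm ≈ 13.37 m.
Near limit Dn = s·(H − f)/(H + s − 2f) = 4440 × (13365.3 − 32) / (13365.3 + 4440 − 2 × 32) = 4440 × 13333.3 / 17741.3 ≈ 3336.8 mm ≈ 3.34 m.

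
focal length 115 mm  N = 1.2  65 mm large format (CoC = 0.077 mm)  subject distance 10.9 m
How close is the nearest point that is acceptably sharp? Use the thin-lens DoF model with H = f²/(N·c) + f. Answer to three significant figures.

Hyperfocal distance H = f²/(N·c) + f = 115²/(1.2 × 0.077) + 115 = 13225/0.0924 + 115 ≈ 143242.7 mm ≈ 143.2 m.
Near limit Dn = s·(H − f)/(H + s − 2f) = 10900 × (143242.7 − 115) / (143242.7 + 10900 − 2 × 115) = 10900 × 143127.7 / 153912.7 ≈ 10136 mm ≈ 10.1 m.

10.1 m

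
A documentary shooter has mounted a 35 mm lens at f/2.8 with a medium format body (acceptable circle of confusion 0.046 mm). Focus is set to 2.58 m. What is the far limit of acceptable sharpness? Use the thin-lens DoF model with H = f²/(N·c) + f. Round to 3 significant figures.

3.52 m

Hyperfocal distance H = f²/(N·c) + f = 35²/(2.8 × 0.046) + 35 = 1225/0.1288 + 35 ≈ 9545.9 mm ≈ 9.546 m.
Far limit Df = s·(H − f)/(H − s) = 2580 × (9545.9 − 35) / (9545.9 − 2580) = 2580 × 9510.9 / 6965.9 ≈ 3522.6 mm ≈ 3.52 m.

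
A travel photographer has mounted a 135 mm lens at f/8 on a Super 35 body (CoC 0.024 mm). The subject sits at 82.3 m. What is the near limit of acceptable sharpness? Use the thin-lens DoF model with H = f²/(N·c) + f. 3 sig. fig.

44.1 m

Hyperfocal distance H = f²/(N·c) + f = 135²/(8 × 0.024) + 135 = 18225/0.192 + 135 ≈ 95056.9 mm ≈ 95.06 m.
Near limit Dn = s·(H − f)/(H + s − 2f) = 82300 × (95056.9 − 135) / (95056.9 + 82300 − 2 × 135) = 82300 × 94921.9 / 177086.9 ≈ 44114 mm ≈ 44.1 m.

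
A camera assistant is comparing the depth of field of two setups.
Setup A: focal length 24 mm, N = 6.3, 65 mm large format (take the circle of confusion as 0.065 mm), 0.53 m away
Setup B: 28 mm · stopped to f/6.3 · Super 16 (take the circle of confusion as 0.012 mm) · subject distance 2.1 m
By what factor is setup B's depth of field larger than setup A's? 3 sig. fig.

Setup A: H = 24²/(6.3×0.065) + 24 ≈ 1430.6 mm; DoF = Df − Dn = 827.78 − 389.78 ≈ 438.00 mm.
Setup B: H = 28²/(6.3×0.012) + 28 ≈ 10398.4 mm; DoF = Df − Dn = 2624.34 − 1750.29 ≈ 874.05 mm.
Ratio = 874.05 / 438.00 ≈ 2.00.

2.00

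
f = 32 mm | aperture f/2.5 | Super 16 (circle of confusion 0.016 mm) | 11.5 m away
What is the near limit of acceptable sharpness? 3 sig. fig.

7.94 m

Hyperfocal distance H = f²/(N·c) + f = 32²/(2.5 × 0.016) + 32 = 1024/0.04 + 32 ≈ 25632.0 mm ≈ 25.63 m.
Near limit Dn = s·(H − f)/(H + s − 2f) = 11500 × (25632.0 − 32) / (25632.0 + 11500 − 2 × 32) = 11500 × 25600.0 / 37068.0 ≈ 7942.2 mm ≈ 7.94 m.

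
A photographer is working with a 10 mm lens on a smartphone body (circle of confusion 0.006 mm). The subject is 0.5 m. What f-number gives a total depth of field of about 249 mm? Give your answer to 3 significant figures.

Write h = H − f = f²/(N·c). The thin-lens limits are Dn = s·h/(h + (s−f)) and Df = s·h/(h − (s−f)), so DoF = Df − Dn = 2·s·(s−f)·h / (h² − (s−f)²).
That is a quadratic in h: DoF·h² − 2·s·(s−f)·h − DoF·(s−f)² = 0 ⇒ h = (s−f)·(s + √(s² + DoF²)) / DoF = 490 × (500 + √(500² + 249²)) / 249 = 490 × (500 + 558.570) / 249 ≈ 2083.1 mm.
Then N = f²/(c·h) = 10² / (0.006 × 2083.1) = 100 / 12.499 ≈ 8.

f/8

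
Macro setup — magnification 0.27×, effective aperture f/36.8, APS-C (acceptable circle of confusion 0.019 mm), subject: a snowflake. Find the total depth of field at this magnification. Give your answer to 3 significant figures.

19.2 mm

At magnification m, DoF ≈ 2·N_eff·c/m² = 2 × 36.8 × 0.019 / 0.27² = 1.398 / 0.0729 ≈ 19.2 mm.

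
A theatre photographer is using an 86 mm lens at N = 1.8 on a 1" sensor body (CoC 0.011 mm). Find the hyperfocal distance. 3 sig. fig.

374 m

Hyperfocal distance H = f²/(N·c) + f = 86²/(1.8 × 0.011) + 86 = 7396/0.0198 + 86 ≈ 373621.4 mm ≈ 374 m.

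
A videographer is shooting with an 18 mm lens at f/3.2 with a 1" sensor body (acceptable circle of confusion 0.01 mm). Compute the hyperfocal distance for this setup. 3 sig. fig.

Hyperfocal distance H = f²/(N·c) + f = 18²/(3.2 × 0.01) + 18 = 324/0.032 + 18 ≈ 10143.0 mm ≈ 10.1 m.

10.1 m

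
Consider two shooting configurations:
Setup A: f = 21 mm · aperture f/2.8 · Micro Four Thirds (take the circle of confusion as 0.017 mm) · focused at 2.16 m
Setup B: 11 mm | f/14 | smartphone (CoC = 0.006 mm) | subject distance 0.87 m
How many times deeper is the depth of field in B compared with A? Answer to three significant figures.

Setup A: H = 21²/(2.8×0.017) + 21 ≈ 9285.7 mm; DoF = Df − Dn = 2808.4 − 1754.8 ≈ 1053.6 mm.
Setup B: H = 11²/(14×0.006) + 11 ≈ 1451.5 mm; DoF = Df − Dn = 2155.2 − 545.0 ≈ 1610.2 mm.
Ratio = 1610.2 / 1053.6 ≈ 1.53.

1.53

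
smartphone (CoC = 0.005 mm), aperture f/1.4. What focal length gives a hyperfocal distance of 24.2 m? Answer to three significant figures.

13.0 mm

From H = f²/(N·c) + f, with f ≪ H: f ≈ √(H·N·c) = √(24200 × 1.4 × 0.005) = √169.40 ≈ 13.02 mm.
The +f correction barely moves this — solving exactly, f² + N·c·f − N·c·H = 0 ⇒ f = (−N·c + √((N·c)² + 4·N·c·H))/2 = (−0.007 + √677.60)/2 ≈ 13.012 mm, so f ≈ 13.0 mm.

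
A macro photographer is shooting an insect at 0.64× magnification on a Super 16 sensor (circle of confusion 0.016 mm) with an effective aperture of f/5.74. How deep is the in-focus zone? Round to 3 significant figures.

0.448 mm

At magnification m, DoF ≈ 2·N_eff·c/m² = 2 × 5.74 × 0.016 / 0.64² = 0.1837 / 0.4096 ≈ 0.448 mm.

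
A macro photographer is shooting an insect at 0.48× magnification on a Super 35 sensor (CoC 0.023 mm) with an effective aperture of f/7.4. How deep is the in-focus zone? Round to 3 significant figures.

At magnification m, DoF ≈ 2·N_eff·c/m² = 2 × 7.4 × 0.023 / 0.48² = 0.3404 / 0.2304 ≈ 1.48 mm.

1.48 mm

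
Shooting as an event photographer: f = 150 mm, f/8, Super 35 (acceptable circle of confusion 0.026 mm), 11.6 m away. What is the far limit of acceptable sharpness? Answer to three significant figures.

13.0 m

Hyperfocal distance H = f²/(N·c) + f = 150²/(8 × 0.026) + 150 = 22500/0.208 + 150 ≈ 108323.1 mm ≈ 108.3 m.
Far limit Df = s·(H − f)/(H − s) = 11600 × (108323.1 − 150) / (108323.1 − 11600) = 11600 × 108173.1 / 96723.1 ≈ 12973 mm ≈ 13.0 m.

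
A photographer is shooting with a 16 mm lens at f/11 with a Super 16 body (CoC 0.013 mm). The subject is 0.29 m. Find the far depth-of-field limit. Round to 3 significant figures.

Hyperfocal distance H = f²/(N·c) + f = 16²/(11 × 0.013) + 16 = 256/0.143 + 16 ≈ 1806.2 mm ≈ 1.806 m.
Far limit Df = s·(H − f)/(H − s) = 290 × (1806.2 − 16) / (1806.2 − 290) = 290 × 1790.2 / 1516.2 ≈ 342.41 mm.

342 mm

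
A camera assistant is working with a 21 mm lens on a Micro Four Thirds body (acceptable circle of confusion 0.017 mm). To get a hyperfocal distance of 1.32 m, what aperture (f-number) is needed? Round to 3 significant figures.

Rearrange H = f²/(N·c) + f for N: N = f² / ((H − f)·c).
N = 21² / ((1320 − 21) × 0.017) = 441 / 22.08 ≈ 20.

f/20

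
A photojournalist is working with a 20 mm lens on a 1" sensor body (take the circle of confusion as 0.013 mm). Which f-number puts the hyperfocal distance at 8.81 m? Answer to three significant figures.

Rearrange H = f²/(N·c) + f for N: N = f² / ((H − f)·c).
N = 20² / ((8810 − 20) × 0.013) = 400 / 114.3 ≈ 3.50.

f/3.50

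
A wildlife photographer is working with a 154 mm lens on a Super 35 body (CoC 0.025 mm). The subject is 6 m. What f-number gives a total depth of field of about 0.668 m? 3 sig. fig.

Write h = H − f = f²/(N·c). The thin-lens limits are Dn = s·h/(h + (s−f)) and Df = s·h/(h − (s−f)), so DoF = Df − Dn = 2·s·(s−f)·h / (h² − (s−f)²).
That is a quadratic in h: DoF·h² − 2·s·(s−f)·h − DoF·(s−f)² = 0 ⇒ h = (s−f)·(s + √(s² + DoF²)) / DoF = 5846 × (6000 + √(6000² + 668²)) / 668 = 5846 × (6000 + 6037.07) / 668 ≈ 105342 mm.
Then N = f²/(c·h) = 154² / (0.025 × 105342) = 23716 / 2633.6 ≈ 9.01.

f/9.01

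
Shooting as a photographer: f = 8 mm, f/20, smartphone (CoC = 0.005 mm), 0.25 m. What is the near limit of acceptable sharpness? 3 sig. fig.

Hyperfocal distance H = f²/(N·c) + f = 8²/(20 × 0.005) + 8 = 64/0.1 + 8 ≈ 648.0 mm ≈ 0.648 m.
Near limit Dn = s·(H − f)/(H + s − 2f) = 250 × (648.0 − 8) / (648.0 + 250 − 2 × 8) = 250 × 640.0 / 882.0 ≈ 181.41 mm.

181 mm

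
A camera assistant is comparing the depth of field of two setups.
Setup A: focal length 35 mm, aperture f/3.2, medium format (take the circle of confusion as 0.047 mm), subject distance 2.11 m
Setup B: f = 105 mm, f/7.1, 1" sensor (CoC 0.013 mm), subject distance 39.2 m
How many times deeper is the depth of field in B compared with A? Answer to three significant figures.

Setup A: H = 35²/(3.2×0.047) + 35 ≈ 8179.9 mm; DoF = Df − Dn = 2831.3 − 1681.6 ≈ 1149.7 mm.
Setup B: H = 105²/(7.1×0.013) + 105 ≈ 119552.5 mm; DoF = Df − Dn = 58273 − 29534 ≈ 28739 mm.
Ratio = 28739 / 1149.7 ≈ 25.0.

25.0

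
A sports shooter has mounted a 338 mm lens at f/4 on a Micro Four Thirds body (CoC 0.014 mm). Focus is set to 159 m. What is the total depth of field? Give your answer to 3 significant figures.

Hyperfocal distance H = f²/(N·c) + f = 338²/(4 × 0.014) + 338 = 114244/0.056 + 338 ≈ 2040409.4 mm ≈ 2040 m.
Near limit Dn = s·(H − f)/(H + s − 2f) = 159000 × (2040409.4 − 338) / (2040409.4 + 159000 − 2 × 338) = 159000 × 2040071.4 / 2198733.4 ≈ 147526 mm.
Far limit Df = s·(H − f)/(H − s) = 159000 × (2040409.4 − 338) / (2040409.4 − 159000) = 159000 × 2040071.4 / 1881409.4 ≈ 172409 mm.
Depth of field = Df − Dn = 172409 − 147526 ≈ 24883 mm ≈ 24.9 m.

24.9 m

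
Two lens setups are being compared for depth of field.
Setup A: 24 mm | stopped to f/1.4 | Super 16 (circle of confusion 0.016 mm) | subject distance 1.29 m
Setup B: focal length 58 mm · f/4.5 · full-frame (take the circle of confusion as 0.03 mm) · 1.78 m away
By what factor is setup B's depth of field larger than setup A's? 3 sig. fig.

Setup A: H = 24²/(1.4×0.016) + 24 ≈ 25738.3 mm; DoF = Df − Dn = 1356.80 − 1229.47 ≈ 127.33 mm.
Setup B: H = 58²/(4.5×0.03) + 58 ≈ 24976.5 mm; DoF = Df − Dn = 1912.14 − 1664.94 ≈ 247.20 mm.
Ratio = 247.20 / 127.33 ≈ 1.94.

1.94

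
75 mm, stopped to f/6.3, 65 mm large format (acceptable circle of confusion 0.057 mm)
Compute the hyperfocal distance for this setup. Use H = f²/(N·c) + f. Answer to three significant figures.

15.7 m

Hyperfocal distance H = f²/(N·c) + f = 75²/(6.3 × 0.057) + 75 = 5625/0.3591 + 75 ≈ 15739.2 mm ≈ 15.7 m.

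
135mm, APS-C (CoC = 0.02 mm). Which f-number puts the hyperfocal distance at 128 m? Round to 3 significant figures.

Rearrange H = f²/(N·c) + f for N: N = f² / ((H − f)·c).
N = 135² / ((128000 − 135) × 0.02) = 18225 / 2557 ≈ 7.13.

f/7.13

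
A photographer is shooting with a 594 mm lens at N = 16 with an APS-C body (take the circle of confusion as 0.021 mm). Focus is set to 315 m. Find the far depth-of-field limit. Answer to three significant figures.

Hyperfocal distance H = f²/(N·c) + f = 594²/(16 × 0.021) + 594 = 352836/0.336 + 594 ≈ 1050701.1 mm ≈ 1051 m.
Far limit Df = s·(H − f)/(H − s) = 315000 × (1050701.1 − 594) / (1050701.1 − 315000) = 315000 × 1050107.1 / 735701.1 ≈ 449617 mm ≈ 450 m.

450 m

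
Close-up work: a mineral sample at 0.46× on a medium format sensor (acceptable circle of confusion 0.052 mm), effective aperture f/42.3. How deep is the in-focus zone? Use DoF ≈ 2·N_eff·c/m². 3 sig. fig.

At magnification m, DoF ≈ 2·N_eff·c/m² = 2 × 42.3 × 0.052 / 0.46² = 4.399 / 0.2116 ≈ 20.8 mm.

20.8 mm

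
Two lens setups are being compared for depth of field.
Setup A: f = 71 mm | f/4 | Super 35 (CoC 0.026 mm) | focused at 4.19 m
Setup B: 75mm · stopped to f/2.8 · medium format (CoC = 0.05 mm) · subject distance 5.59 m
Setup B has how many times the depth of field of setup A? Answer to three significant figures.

2.18

Setup A: H = 71²/(4×0.026) + 71 ≈ 48542.2 mm; DoF = Df − Dn = 4579.13 − 3861.83 ≈ 717.30 mm.
Setup B: H = 75²/(2.8×0.05) + 75 ≈ 40253.6 mm; DoF = Df − Dn = 6479.4 − 4915.3 ≈ 1564.1 mm.
Ratio = 1564.1 / 717.30 ≈ 2.18.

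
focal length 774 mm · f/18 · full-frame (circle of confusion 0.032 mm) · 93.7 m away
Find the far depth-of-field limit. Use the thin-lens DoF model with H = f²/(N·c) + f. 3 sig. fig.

103 m

Hyperfocal distance H = f²/(N·c) + f = 774²/(18 × 0.032) + 774 = 599076/0.576 + 774 ≈ 1040836.5 mm ≈ 1041 m.
Far limit Df = s·(H − f)/(H − s) = 93700 × (1040836.5 − 774) / (1040836.5 − 93700) = 93700 × 1040062.5 / 947136.5 ≈ 102893 mm ≈ 103 m.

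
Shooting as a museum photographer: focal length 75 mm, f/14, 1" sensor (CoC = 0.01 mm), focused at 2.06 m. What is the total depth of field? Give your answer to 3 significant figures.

204 mm

Hyperfocal distance H = f²/(N·c) + f = 75²/(14 × 0.01) + 75 = 5625/0.14 + 75 ≈ 40253.6 mm ≈ 40.25 m.
Near limit Dn = s·(H − f)/(H + s − 2f) = 2060 × (40253.6 − 75) / (40253.6 + 2060 − 2 × 75) = 2060 × 40178.6 / 42163.6 ≈ 1963.02 mm.
Far limit Df = s·(H − f)/(H − s) = 2060 × (40253.6 − 75) / (40253.6 − 2060) = 2060 × 40178.6 / 38193.6 ≈ 2167.06 mm.
Depth of field = Df − Dn = 2167.06 − 1963.02 ≈ 204.04 mm.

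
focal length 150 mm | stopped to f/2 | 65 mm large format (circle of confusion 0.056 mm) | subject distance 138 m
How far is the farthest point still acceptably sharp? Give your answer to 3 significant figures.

440 m

Hyperfocal distance H = f²/(N·c) + f = 150²/(2 × 0.056) + 150 = 22500/0.112 + 150 ≈ 201042.9 mm ≈ 201.0 m.
Far limit Df = s·(H − f)/(H − s) = 138000 × (201042.9 − 150) / (201042.9 − 138000) = 138000 × 200892.9 / 63042.9 ≈ 439752 mm ≈ 440 m.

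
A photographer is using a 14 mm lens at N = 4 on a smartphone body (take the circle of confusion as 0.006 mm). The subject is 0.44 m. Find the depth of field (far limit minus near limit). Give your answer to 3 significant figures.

46.0 mm

Hyperfocal distance H = f²/(N·c) + f = 14²/(4 × 0.006) + 14 = 196/0.024 + 14 ≈ 8180.7 mm ≈ 8.181 m.
Near limit Dn = s·(H − f)/(H + s − 2f) = 440 × (8180.7 − 14) / (8180.7 + 440 − 2 × 14) = 440 × 8166.7 / 8592.7 ≈ 418.186 mm.
Far limit Df = s·(H − f)/(H − s) = 440 × (8180.7 − 14) / (8180.7 − 440) = 440 × 8166.7 / 7740.7 ≈ 464.215 mm.
Depth of field = Df − Dn = 464.215 − 418.186 ≈ 46.029 mm.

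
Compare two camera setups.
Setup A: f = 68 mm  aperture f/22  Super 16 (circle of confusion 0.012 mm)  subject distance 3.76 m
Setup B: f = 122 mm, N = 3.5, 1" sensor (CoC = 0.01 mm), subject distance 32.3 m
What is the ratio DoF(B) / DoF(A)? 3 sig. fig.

2.96

Setup A: H = 68²/(22×0.012) + 68 ≈ 17583.2 mm; DoF = Df − Dn = 4764.3 − 3105.4 ≈ 1658.9 mm.
Setup B: H = 122²/(3.5×0.01) + 122 ≈ 425379.1 mm; DoF = Df − Dn = 34944.1 − 30027.9 ≈ 4916.2 mm.
Ratio = 4916.2 / 1658.9 ≈ 2.96.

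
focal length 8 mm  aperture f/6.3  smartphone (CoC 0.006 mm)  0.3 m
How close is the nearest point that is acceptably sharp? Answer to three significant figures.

256 mm

Hyperfocal distance H = f²/(N·c) + f = 8²/(6.3 × 0.006) + 8 = 64/0.0378 + 8 ≈ 1701.1 mm ≈ 1.701 m.
Near limit Dn = s·(H − f)/(H + s − 2f) = 300 × (1701.1 − 8) / (1701.1 + 300 − 2 × 8) = 300 × 1693.1 / 1985.1 ≈ 255.87 mm.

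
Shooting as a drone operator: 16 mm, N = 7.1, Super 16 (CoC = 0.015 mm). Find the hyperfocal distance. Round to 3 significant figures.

2.42 m

Hyperfocal distance H = f²/(N·c) + f = 16²/(7.1 × 0.015) + 16 = 256/0.1065 + 16 ≈ 2419.8 mm ≈ 2.42 m.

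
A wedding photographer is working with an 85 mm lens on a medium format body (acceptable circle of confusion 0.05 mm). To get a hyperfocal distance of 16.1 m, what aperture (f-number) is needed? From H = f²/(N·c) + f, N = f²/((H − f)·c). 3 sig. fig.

Rearrange H = f²/(N·c) + f for N: N = f² / ((H − f)·c).
N = 85² / ((16100 − 85) × 0.05) = 7225 / 800.8 ≈ 9.02.

f/9.02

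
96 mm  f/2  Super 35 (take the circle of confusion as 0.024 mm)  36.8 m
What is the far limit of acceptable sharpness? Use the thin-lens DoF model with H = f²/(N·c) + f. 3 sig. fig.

45.5 m

Hyperfocal distance H = f²/(N·c) + f = 96²/(2 × 0.024) + 96 = 9216/0.048 + 96 ≈ 192096.0 mm ≈ 192.1 m.
Far limit Df = s·(H − f)/(H − s) = 36800 × (192096.0 − 96) / (192096.0 − 36800) = 36800 × 192000.0 / 155296.0 ≈ 45498 mm ≈ 45.5 m.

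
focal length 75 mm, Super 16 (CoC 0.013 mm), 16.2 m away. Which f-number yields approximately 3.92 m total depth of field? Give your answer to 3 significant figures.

Write h = H − f = f²/(N·c). The thin-lens limits are Dn = s·h/(h + (s−f)) and Df = s·h/(h − (s−f)), so DoF = Df − Dn = 2·s·(s−f)·h / (h² − (s−f)²).
That is a quadratic in h: DoF·h² − 2·s·(s−f)·h − DoF·(s−f)² = 0 ⇒ h = (s−f)·(s + √(s² + DoF²)) / DoF = 16125 × (16200 + √(16200² + 3920²)) / 3920 = 16125 × (16200 + 16667.5) / 3920 ≈ 135201 mm.
Then N = f²/(c·h) = 75² / (0.013 × 135201) = 5625 / 1757.6 ≈ 3.20.

f/3.20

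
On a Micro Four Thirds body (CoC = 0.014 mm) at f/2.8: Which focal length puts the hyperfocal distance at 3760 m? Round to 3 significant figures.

From H = f²/(N·c) + f, with f ≪ H: f ≈ √(H·N·c) = √(3760000 × 2.8 × 0.014) = √147392 ≈ 383.9 mm.
The +f correction barely moves this — solving exactly, f² + N·c·f − N·c·H = 0 ⇒ f = (−N·c + √((N·c)² + 4·N·c·H))/2 = (−0.0392 + √589568)/2 ≈ 383.90 mm, so f ≈ 384 mm.

384 mm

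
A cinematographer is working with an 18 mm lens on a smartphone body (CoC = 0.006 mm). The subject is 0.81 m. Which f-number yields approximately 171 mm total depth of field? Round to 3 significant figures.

f/7.12

Write h = H − f = f²/(N·c). The thin-lens limits are Dn = s·h/(h + (s−f)) and Df = s·h/(h − (s−f)), so DoF = Df − Dn = 2·s·(s−f)·h / (h² − (s−f)²).
That is a quadratic in h: DoF·h² − 2·s·(s−f)·h − DoF·(s−f)² = 0 ⇒ h = (s−f)·(s + √(s² + DoF²)) / DoF = 792 × (810 + √(810² + 171²)) / 171 = 792 × (810 + 827.853) / 171 ≈ 7585.8 mm.
Then N = f²/(c·h) = 18² / (0.006 × 7585.8) = 324 / 45.515 ≈ 7.12.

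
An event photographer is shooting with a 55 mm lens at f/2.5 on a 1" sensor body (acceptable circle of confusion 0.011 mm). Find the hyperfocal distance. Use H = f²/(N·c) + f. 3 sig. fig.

Hyperfocal distance H = f²/(N·c) + f = 55²/(2.5 × 0.011) + 55 = 3025/0.0275 + 55 ≈ 110055.0 mm ≈ 110 m.

110 m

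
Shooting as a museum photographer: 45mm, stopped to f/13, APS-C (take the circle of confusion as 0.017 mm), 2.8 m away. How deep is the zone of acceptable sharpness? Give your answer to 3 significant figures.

1.85 m

Hyperfocal distance H = f²/(N·c) + f = 45²/(13 × 0.017) + 45 = 2025/0.221 + 45 ≈ 9207.9 mm ≈ 9.208 m.
Near limit Dn = s·(H − f)/(H + s − 2f) = 2800 × (9207.9 − 45) / (9207.9 + 2800 − 2 × 45) = 2800 × 9162.9 / 11917.9 ≈ 2152.7 mm.
Far limit Df = s·(H − f)/(H − s) = 2800 × (9207.9 − 45) / (9207.9 − 2800) = 2800 × 9162.9 / 6407.9 ≈ 4003.8 mm.
Depth of field = Df − Dn = 4003.8 − 2152.7 ≈ 1851.1 mm ≈ 1.85 m.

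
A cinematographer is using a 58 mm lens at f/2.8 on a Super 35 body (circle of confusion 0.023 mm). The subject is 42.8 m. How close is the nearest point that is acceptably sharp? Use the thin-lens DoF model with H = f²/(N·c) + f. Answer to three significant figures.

23.5 m

Hyperfocal distance H = f²/(N·c) + f = 58²/(2.8 × 0.023) + 58 = 3364/0.0644 + 58 ≈ 52294.0 mm ≈ 52.29 m.
Near limit Dn = s·(H − f)/(H + s − 2f) = 42800 × (52294.0 − 58) / (52294.0 + 42800 − 2 × 58) = 42800 × 52236.0 / 94978.0 ≈ 23539 mm ≈ 23.5 m.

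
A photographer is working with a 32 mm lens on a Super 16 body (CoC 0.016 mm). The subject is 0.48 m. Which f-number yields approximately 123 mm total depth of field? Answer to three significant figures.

Write h = H − f = f²/(N·c). The thin-lens limits are Dn = s·h/(h + (s−f)) and Df = s·h/(h − (s−f)), so DoF = Df − Dn = 2·s·(s−f)·h / (h² − (s−f)²).
That is a quadratic in h: DoF·h² − 2·s·(s−f)·h − DoF·(s−f)² = 0 ⇒ h = (s−f)·(s + √(s² + DoF²)) / DoF = 448 × (480 + √(480² + 123²)) / 123 = 448 × (480 + 495.509) / 123 ≈ 3553.1 mm.
Then N = f²/(c·h) = 32² / (0.016 × 3553.1) = 1024 / 56.849 ≈ 18.

f/18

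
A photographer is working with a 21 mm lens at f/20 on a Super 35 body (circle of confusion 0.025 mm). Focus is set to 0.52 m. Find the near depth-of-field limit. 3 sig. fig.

Hyperfocal distance H = f²/(N·c) + f = 21²/(20 × 0.025) + 21 = 441/0.5 + 21 ≈ 903.0 mm ≈ 0.903 m.
Near limit Dn = s·(H − f)/(H + s − 2f) = 520 × (903.0 − 21) / (903.0 + 520 − 2 × 21) = 520 × 882.0 / 1381.0 ≈ 332.11 mm.

332 mm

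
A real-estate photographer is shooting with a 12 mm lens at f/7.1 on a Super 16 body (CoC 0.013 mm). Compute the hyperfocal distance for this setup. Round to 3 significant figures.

Hyperfocal distance H = f²/(N·c) + f = 12²/(7.1 × 0.013) + 12 = 144/0.0923 + 12 ≈ 1572.1 mm ≈ 1.57 m.

1.57 m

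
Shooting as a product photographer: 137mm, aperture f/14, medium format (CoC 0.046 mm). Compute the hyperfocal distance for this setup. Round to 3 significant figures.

Hyperfocal distance H = f²/(N·c) + f = 137²/(14 × 0.046) + 137 = 18769/0.644 + 137 ≈ 29281.4 mm ≈ 29.3 m.

29.3 m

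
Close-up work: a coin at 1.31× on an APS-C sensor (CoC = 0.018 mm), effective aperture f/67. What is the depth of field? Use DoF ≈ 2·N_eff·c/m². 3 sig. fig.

At magnification m, DoF ≈ 2·N_eff·c/m² = 2 × 67 × 0.018 / 1.31² = 2.412 / 1.716 ≈ 1.41 mm.

1.41 mm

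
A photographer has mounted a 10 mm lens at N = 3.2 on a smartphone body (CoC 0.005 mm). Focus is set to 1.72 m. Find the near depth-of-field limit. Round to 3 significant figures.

Hyperfocal distance H = f²/(N·c) + f = 10²/(3.2 × 0.005) + 10 = 100/0.016 + 10 ≈ 6260.0 mm ≈ 6.260 m.
Near limit Dn = s·(H − f)/(H + s − 2f) = 1720 × (6260.0 − 10) / (6260.0 + 1720 − 2 × 10) = 1720 × 6250.0 / 7960.0 ≈ 1350.5 mm ≈ 1.35 m.

1.35 m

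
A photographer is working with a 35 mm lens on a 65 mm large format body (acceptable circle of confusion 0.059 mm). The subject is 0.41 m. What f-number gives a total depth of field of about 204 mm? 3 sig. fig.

Write h = H − f = f²/(N·c). The thin-lens limits are Dn = s·h/(h + (s−f)) and Df = s·h/(h − (s−f)), so DoF = Df − Dn = 2·s·(s−f)·h / (h² − (s−f)²).
That is a quadratic in h: DoF·h² − 2·s·(s−f)·h − DoF·(s−f)² = 0 ⇒ h = (s−f)·(s + √(s² + DoF²)) / DoF = 375 × (410 + √(410² + 204²)) / 204 = 375 × (410 + 457.948) / 204 ≈ 1595.5 mm.
Then N = f²/(c·h) = 35² / (0.059 × 1595.5) = 1225 / 94.134 ≈ 13.

f/13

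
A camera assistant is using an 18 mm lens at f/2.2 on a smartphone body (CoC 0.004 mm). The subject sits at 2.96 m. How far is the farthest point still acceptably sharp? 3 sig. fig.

Hyperfocal distance H = f²/(N·c) + f = 18²/(2.2 × 0.004) + 18 = 324/0.0088 + 18 ≈ 36836.2 mm ≈ 36.84 m.
Far limit Df = s·(H − f)/(H − s) = 2960 × (36836.2 − 18) / (36836.2 − 2960) = 2960 × 36818.2 / 33876.2 ≈ 3217.1 mm ≈ 3.22 m.

3.22 m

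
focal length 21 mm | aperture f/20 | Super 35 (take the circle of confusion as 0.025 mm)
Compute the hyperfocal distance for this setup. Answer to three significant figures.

Hyperfocal distance H = f²/(N·c) + f = 21²/(20 × 0.025) + 21 = 441/0.5 + 21 ≈ 903.0 mm ≈ 0.903 m.

0.903 m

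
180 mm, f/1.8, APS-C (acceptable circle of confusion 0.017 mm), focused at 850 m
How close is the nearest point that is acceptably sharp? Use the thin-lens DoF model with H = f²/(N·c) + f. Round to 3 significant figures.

Hyperfocal distance H = f²/(N·c) + f = 180²/(1.8 × 0.017) + 180 = 32400/0.0306 + 180 ≈ 1059003.5 mm ≈ 1059 m.
Near limit Dn = s·(H − f)/(H + s − 2f) = 850000 × (1059003.5 − 180) / (1059003.5 + 850000 − 2 × 180) = 850000 × 1058823.5 / 1908643.5 ≈ 471539 mm ≈ 472 m.

472 m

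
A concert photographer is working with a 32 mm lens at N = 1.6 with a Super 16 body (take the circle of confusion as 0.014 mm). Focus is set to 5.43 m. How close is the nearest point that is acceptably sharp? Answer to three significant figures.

4.86 m

Hyperfocal distance H = f²/(N·c) + f = 32²/(1.6 × 0.014) + 32 = 1024/0.0224 + 32 ≈ 45746.3 mm ≈ 45.75 m.
Near limit Dn = s·(H − f)/(H + s − 2f) = 5430 × (45746.3 − 32) / (45746.3 + 5430 − 2 × 32) = 5430 × 45714.3 / 51112.3 ≈ 4856.5 mm ≈ 4.86 m.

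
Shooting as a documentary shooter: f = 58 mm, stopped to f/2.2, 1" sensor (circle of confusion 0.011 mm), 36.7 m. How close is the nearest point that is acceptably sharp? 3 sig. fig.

29.0 m

Hyperfocal distance H = f²/(N·c) + f = 58²/(2.2 × 0.011) + 58 = 3364/0.0242 + 58 ≈ 139066.3 mm ≈ 139.1 m.
Near limit Dn = s·(H − f)/(H + s − 2f) = 36700 × (139066.3 − 58) / (139066.3 + 36700 − 2 × 58) = 36700 × 139008.3 / 175650.3 ≈ 29044 mm ≈ 29.0 m.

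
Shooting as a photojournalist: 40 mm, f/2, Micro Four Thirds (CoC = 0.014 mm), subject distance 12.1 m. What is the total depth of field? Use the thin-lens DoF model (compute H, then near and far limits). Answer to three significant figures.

Hyperfocal distance H = f²/(N·c) + f = 40²/(2 × 0.014) + 40 = 1600/0.028 + 40 ≈ 57182.9 mm ≈ 57.18 m.
Near limit Dn = s·(H − f)/(H + s − 2f) = 12100 × (57182.9 − 40) / (57182.9 + 12100 − 2 × 40) = 12100 × 57142.9 / 69202.9 ≈ 9991.3 mm.
Far limit Df = s·(H − f)/(H − s) = 12100 × (57182.9 − 40) / (57182.9 − 12100) = 12100 × 57142.9 / 45082.9 ≈ 15336.8 mm.
Depth of field = Df − Dn = 15336.8 − 9991.3 ≈ 5345.5 mm ≈ 5.35 m.

5.35 m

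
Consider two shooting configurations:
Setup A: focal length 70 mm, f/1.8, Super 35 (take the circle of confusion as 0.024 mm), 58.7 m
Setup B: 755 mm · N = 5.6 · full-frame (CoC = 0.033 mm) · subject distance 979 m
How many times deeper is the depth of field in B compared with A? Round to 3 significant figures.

8.34

Setup A: H = 70²/(1.8×0.024) + 70 ≈ 113495.9 mm; DoF = Df − Dn = 121507 − 38697 ≈ 82810 mm.
Setup B: H = 755²/(5.6×0.033) + 755 ≈ 3085305.9 mm; DoF = Df − Dn = 1433683 − 743275 ≈ 690408 mm.
Ratio = 690408 / 82810 ≈ 8.34.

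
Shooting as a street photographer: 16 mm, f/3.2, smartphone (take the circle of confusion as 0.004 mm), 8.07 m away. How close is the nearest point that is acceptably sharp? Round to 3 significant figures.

5.75 m

Hyperfocal distance H = f²/(N·c) + f = 16²/(3.2 × 0.004) + 16 = 256/0.0128 + 16 ≈ 20016.0 mm ≈ 20.02 m.
Near limit Dn = s·(H − f)/(H + s − 2f) = 8070 × (20016.0 − 16) / (20016.0 + 8070 − 2 × 16) = 8070 × 20000.0 / 28054.0 ≈ 5753.2 mm ≈ 5.75 m.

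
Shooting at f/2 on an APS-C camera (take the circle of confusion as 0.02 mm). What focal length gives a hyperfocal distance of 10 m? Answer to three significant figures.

From H = f²/(N·c) + f, with f ≪ H: f ≈ √(H·N·c) = √(10000 × 2 × 0.02) = √400.00 ≈ 20.00 mm.
The +f correction barely moves this — solving exactly, f² + N·c·f − N·c·H = 0 ⇒ f = (−N·c + √((N·c)² + 4·N·c·H))/2 = (−0.04 + √1600.0)/2 ≈ 19.980 mm, so f ≈ 20.0 mm.

20.0 mm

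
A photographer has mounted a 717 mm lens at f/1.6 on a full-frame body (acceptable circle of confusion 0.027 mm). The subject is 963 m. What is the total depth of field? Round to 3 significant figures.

157 m

Hyperfocal distance H = f²/(N·c) + f = 717²/(1.6 × 0.027) + 717 = 514089/0.0432 + 717 ≈ 11900925.3 mm ≈ 11901 m.
Near limit Dn = s·(H − f)/(H + s − 2f) = 963000 × (11900925.3 − 717) / (11900925.3 + 963000 − 2 × 717) = 963000 × 11900208.3 / 12862491.3 ≈ 890955 mm.
Far limit Df = s·(H − f)/(H − s) = 963000 × (11900925.3 − 717) / (11900925.3 − 963000) = 963000 × 11900208.3 / 10937925.3 ≈ 1047722 mm.
Depth of field = Df − Dn = 1047722 − 890955 ≈ 156767 mm ≈ 157 m.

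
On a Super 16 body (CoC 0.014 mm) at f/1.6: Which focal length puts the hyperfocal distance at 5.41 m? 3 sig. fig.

11.0 mm

From H = f²/(N·c) + f, with f ≪ H: f ≈ √(H·N·c) = √(5410 × 1.6 × 0.014) = √121.18 ≈ 11.01 mm.
The +f correction barely moves this — solving exactly, f² + N·c·f − N·c·H = 0 ⇒ f = (−N·c + √((N·c)² + 4·N·c·H))/2 = (−0.0224 + √484.74)/2 ≈ 10.997 mm, so f ≈ 11.0 mm.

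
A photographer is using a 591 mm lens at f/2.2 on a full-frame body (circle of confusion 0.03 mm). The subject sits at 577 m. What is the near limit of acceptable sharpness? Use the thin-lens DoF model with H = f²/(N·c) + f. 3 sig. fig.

Hyperfocal distance H = f²/(N·c) + f = 591²/(2.2 × 0.03) + 591 = 349281/0.066 + 591 ≈ 5292727.4 mm ≈ 5293 m.
Near limit Dn = s·(H − f)/(H + s − 2f) = 577000 × (5292727.4 − 591) / (5292727.4 + 577000 − 2 × 591) = 577000 × 5292136.4 / 5868545.4 ≈ 520327 mm ≈ 520 m.

520 m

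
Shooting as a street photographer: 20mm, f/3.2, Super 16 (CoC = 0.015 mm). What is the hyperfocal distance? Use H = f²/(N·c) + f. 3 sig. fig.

Hyperfocal distance H = f²/(N·c) + f = 20²/(3.2 × 0.015) + 20 = 400/0.048 + 20 ≈ 8353.3 mm ≈ 8.35 m.

8.35 m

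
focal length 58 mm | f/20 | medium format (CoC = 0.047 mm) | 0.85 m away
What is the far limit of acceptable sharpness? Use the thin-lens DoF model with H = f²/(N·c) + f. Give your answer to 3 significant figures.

Hyperfocal distance H = f²/(N·c) + f = 58²/(20 × 0.047) + 58 = 3364/0.94 + 58 ≈ 3636.7 mm ≈ 3.637 m.
Far limit Df = s·(H − f)/(H − s) = 850 × (3636.7 − 58) / (3636.7 − 850) = 850 × 3578.7 / 2786.7 ≈ 1091.6 mm ≈ 1.09 m.

1.09 m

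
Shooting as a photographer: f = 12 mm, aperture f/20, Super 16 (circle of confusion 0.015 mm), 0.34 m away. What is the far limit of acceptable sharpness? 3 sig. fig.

Hyperfocal distance H = f²/(N·c) + f = 12²/(20 × 0.015) + 12 = 144/0.3 + 12 ≈ 492.0 mm ≈ 0.492 m.
Far limit Df = s·(H − f)/(H − s) = 340 × (492.0 − 12) / (492.0 − 340) = 340 × 480.0 / 152.0 ≈ 1073.7 mm ≈ 1.07 m.

1.07 m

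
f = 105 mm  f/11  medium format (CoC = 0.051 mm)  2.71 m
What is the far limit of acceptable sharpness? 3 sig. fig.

3.12 m

Hyperfocal distance H = f²/(N·c) + f = 105²/(11 × 0.051) + 105 = 11025/0.561 + 105 ≈ 19757.4 mm ≈ 19.76 m.
Far limit Df = s·(H − f)/(H − s) = 2710 × (19757.4 − 105) / (19757.4 − 2710) = 2710 × 19652.4 / 17047.4 ≈ 3124.1 mm ≈ 3.12 m.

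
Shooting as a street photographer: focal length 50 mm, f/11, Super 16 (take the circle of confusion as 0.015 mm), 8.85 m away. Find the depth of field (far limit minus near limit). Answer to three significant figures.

Hyperfocal distance H = f²/(N·c) + f = 50²/(11 × 0.015) + 50 = 2500/0.165 + 50 ≈ 15201.5 mm ≈ 15.20 m.
Near limit Dn = s·(H − f)/(H + s − 2f) = 8850 × (15201.5 − 50) / (15201.5 + 8850 − 2 × 50) = 8850 × 15151.5 / 23951.5 ≈ 5598 mm.
Far limit Df = s·(H − f)/(H − s) = 8850 × (15201.5 − 50) / (15201.5 − 8850) = 8850 × 15151.5 / 6351.5 ≈ 21112 mm.
Depth of field = Df − Dn = 21112 − 5598 ≈ 15514 mm ≈ 15.5 m.

15.5 m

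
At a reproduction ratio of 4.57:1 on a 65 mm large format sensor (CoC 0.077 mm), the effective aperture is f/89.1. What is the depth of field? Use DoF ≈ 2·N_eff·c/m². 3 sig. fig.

At magnification m, DoF ≈ 2·N_eff·c/m² = 2 × 89.1 × 0.077 / 4.57² = 13.72 / 20.88 ≈ 0.657 mm.

0.657 mm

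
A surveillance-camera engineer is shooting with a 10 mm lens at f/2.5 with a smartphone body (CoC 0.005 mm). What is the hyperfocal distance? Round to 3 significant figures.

8.01 m

Hyperfocal distance H = f²/(N·c) + f = 10²/(2.5 × 0.005) + 10 = 100/0.0125 + 10 ≈ 8010.0 mm ≈ 8.01 m.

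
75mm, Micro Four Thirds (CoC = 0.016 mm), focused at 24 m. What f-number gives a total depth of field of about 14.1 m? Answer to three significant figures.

Write h = H − f = f²/(N·c). The thin-lens limits are Dn = s·h/(h + (s−f)) and Df = s·h/(h − (s−f)), so DoF = Df − Dn = 2·s·(s−f)·h / (h² − (s−f)²).
That is a quadratic in h: DoF·h² − 2·s·(s−f)·h − DoF·(s−f)² = 0 ⇒ h = (s−f)·(s + √(s² + DoF²)) / DoF = 23925 × (24000 + √(24000² + 14100²)) / 14100 = 23925 × (24000 + 27835.4) / 14100 ≈ 87955 mm.
Then N = f²/(c·h) = 75² / (0.016 × 87955) = 5625 / 1407.3 ≈ 4.

f/4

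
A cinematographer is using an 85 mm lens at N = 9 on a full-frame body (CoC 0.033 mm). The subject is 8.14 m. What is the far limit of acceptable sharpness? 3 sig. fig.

12.2 m

Hyperfocal distance H = f²/(N·c) + f = 85²/(9 × 0.033) + 85 = 7225/0.297 + 85 ≈ 24411.6 mm ≈ 24.41 m.
Far limit Df = s·(H − f)/(H − s) = 8140 × (24411.6 − 85) / (24411.6 − 8140) = 8140 × 24326.6 / 16271.6 ≈ 12170 mm ≈ 12.2 m.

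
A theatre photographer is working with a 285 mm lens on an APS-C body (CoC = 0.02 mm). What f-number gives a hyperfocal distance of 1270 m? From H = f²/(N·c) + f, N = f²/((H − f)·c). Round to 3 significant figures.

Rearrange H = f²/(N·c) + f for N: N = f² / ((H − f)·c).
N = 285² / ((1270000 − 285) × 0.02) = 81225 / 25394 ≈ 3.20.

f/3.20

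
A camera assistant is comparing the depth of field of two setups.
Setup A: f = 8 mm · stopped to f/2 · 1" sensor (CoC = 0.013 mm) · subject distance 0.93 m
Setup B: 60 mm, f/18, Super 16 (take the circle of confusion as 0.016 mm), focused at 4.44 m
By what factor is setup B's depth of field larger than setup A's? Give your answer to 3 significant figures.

Setup A: H = 8²/(2×0.013) + 8 ≈ 2469.5 mm; DoF = Df − Dn = 1486.96 − 676.58 ≈ 810.38 mm.
Setup B: H = 60²/(18×0.016) + 60 ≈ 12560.0 mm; DoF = Df − Dn = 6835.0 − 3287.9 ≈ 3547.1 mm.
Ratio = 3547.1 / 810.38 ≈ 4.38.

4.38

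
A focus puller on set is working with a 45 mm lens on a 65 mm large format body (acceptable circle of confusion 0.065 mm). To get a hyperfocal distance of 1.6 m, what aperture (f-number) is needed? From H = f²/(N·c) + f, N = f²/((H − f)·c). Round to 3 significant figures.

Rearrange H = f²/(N·c) + f for N: N = f² / ((H − f)·c).
N = 45² / ((1600 − 45) × 0.065) = 2025 / 101.1 ≈ 20.

f/20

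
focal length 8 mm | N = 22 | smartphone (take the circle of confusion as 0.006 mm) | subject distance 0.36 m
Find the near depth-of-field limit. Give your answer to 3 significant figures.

209 mm

Hyperfocal distance H = f²/(N·c) + f = 8²/(22 × 0.006) + 8 = 64/0.132 + 8 ≈ 492.8 mm ≈ 0.493 m.
Near limit Dn = s·(H − f)/(H + s − 2f) = 360 × (492.8 − 8) / (492.8 + 360 − 2 × 8) = 360 × 484.8 / 836.8 ≈ 208.57 mm.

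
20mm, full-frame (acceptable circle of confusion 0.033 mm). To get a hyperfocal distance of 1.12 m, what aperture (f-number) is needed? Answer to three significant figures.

Rearrange H = f²/(N·c) + f for N: N = f² / ((H − f)·c).
N = 20² / ((1120 − 20) × 0.033) = 400 / 36.30 ≈ 11.

f/11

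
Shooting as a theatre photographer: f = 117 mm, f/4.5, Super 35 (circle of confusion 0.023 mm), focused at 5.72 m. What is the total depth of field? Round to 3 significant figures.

Hyperfocal distance H = f²/(N·c) + f = 117²/(4.5 × 0.023) + 117 = 13689/0.1035 + 117 ≈ 132377.9 mm ≈ 132.4 m.
Near limit Dn = s·(H − f)/(H + s − 2f) = 5720 × (132377.9 − 117) / (132377.9 + 5720 − 2 × 117) = 5720 × 132260.9 / 137863.9 ≈ 5487.53 mm.
Far limit Df = s·(H − f)/(H − s) = 5720 × (132377.9 − 117) / (132377.9 − 5720) = 5720 × 132260.9 / 126657.9 ≈ 5973.04 mm.
Depth of field = Df − Dn = 5973.04 − 5487.53 ≈ 485.51 mm.

486 mm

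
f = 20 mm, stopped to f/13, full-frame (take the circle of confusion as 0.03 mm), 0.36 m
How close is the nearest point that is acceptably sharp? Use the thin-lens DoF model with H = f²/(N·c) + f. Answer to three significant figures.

Hyperfocal distance H = f²/(N·c) + f = 20²/(13 × 0.03) + 20 = 400/0.39 + 20 ≈ 1045.6 mm ≈ 1.046 m.
Near limit Dn = s·(H − f)/(H + s − 2f) = 360 × (1045.6 − 20) / (1045.6 + 360 − 2 × 20) = 360 × 1025.6 / 1365.6 ≈ 270.37 mm.

270 mm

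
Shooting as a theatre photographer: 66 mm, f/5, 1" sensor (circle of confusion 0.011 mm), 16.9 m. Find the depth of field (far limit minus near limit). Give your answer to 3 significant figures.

Hyperfocal distance H = f²/(N·c) + f = 66²/(5 × 0.011) + 66 = 4356/0.055 + 66 ≈ 79266.0 mm ≈ 79.27 m.
Near limit Dn = s·(H − f)/(H + s − 2f) = 16900 × (79266.0 − 66) / (79266.0 + 16900 − 2 × 66) = 16900 × 79200.0 / 96034.0 ≈ 13937.6 mm.
Far limit Df = s·(H − f)/(H − s) = 16900 × (79266.0 − 66) / (79266.0 − 16900) = 16900 × 79200.0 / 62366.0 ≈ 21461.7 mm.
Depth of field = Df − Dn = 21461.7 − 13937.6 ≈ 7524.1 mm ≈ 7.52 m.

7.52 m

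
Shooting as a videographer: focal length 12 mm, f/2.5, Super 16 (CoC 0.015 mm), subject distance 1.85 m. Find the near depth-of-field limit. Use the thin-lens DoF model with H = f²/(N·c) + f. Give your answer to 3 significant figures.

1.25 m

Hyperfocal distance H = f²/(N·c) + f = 12²/(2.5 × 0.015) + 12 = 144/0.0375 + 12 ≈ 3852.0 mm ≈ 3.852 m.
Near limit Dn = s·(H − f)/(H + s − 2f) = 1850 × (3852.0 − 12) / (3852.0 + 1850 − 2 × 12) = 1850 × 3840.0 / 5678.0 ≈ 1251.1 mm ≈ 1.25 m.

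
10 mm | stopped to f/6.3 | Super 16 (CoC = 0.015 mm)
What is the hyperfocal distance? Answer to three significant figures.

Hyperfocal distance H = f²/(N·c) + f = 10²/(6.3 × 0.015) + 10 = 100/0.0945 + 10 ≈ 1068.2 mm ≈ 1.07 m.

1.07 m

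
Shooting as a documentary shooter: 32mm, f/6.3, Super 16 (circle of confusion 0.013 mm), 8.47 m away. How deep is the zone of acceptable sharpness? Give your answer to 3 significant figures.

21.0 m

Hyperfocal distance H = f²/(N·c) + f = 32²/(6.3 × 0.013) + 32 = 1024/0.0819 + 32 ≈ 12535.1 mm ≈ 12.54 m.
Near limit Dn = s·(H − f)/(H + s − 2f) = 8470 × (12535.1 − 32) / (12535.1 + 8470 − 2 × 32) = 8470 × 12503.1 / 20941.1 ≈ 5057 mm.
Far limit Df = s·(H − f)/(H − s) = 8470 × (12535.1 − 32) / (12535.1 − 8470) = 8470 × 12503.1 / 4065.1 ≈ 26052 mm.
Depth of field = Df − Dn = 26052 − 5057 ≈ 20995 mm ≈ 21.0 m.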